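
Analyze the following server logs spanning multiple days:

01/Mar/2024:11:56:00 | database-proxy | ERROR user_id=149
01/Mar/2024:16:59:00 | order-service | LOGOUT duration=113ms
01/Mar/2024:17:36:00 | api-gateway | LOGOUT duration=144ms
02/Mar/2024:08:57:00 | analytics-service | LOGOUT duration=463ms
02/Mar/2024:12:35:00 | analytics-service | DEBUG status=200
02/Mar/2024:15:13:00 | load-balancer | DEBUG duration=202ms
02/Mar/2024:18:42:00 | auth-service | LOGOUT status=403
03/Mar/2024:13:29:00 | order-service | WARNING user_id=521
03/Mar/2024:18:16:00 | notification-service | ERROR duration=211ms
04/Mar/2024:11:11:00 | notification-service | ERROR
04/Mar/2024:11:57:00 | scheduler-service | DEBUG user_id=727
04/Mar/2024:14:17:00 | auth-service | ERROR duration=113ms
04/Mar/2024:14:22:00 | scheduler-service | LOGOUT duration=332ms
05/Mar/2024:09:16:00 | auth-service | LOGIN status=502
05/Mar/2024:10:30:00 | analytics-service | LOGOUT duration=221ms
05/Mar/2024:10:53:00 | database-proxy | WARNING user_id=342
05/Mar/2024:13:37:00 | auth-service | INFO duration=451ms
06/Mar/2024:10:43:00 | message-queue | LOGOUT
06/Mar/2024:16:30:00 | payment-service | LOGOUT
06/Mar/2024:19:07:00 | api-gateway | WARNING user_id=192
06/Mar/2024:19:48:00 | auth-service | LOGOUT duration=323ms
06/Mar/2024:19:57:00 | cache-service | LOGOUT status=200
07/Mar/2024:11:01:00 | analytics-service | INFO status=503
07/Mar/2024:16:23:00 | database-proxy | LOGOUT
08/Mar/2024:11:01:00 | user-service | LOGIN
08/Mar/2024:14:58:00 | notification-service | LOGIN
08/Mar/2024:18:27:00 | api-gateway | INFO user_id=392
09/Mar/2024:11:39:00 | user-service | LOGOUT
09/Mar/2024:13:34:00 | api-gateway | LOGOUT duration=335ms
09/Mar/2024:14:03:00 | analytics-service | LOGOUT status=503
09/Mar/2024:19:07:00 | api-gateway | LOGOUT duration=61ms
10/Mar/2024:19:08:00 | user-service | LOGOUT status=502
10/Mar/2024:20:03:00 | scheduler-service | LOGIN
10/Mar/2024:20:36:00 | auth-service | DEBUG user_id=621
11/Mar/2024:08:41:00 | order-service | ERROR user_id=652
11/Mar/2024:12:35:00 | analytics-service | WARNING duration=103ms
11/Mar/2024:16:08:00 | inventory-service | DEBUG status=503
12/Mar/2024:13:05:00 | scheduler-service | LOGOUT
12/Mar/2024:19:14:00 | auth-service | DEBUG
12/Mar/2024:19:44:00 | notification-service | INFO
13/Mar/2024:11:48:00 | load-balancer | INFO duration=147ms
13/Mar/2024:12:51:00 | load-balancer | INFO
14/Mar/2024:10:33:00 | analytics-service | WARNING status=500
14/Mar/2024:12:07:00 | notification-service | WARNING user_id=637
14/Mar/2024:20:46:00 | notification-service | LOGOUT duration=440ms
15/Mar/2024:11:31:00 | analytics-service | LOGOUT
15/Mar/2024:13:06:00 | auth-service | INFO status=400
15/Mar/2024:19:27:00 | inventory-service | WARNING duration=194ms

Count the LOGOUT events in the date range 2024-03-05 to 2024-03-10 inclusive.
11

To filter by date range:

1. Date range: 2024-03-05 through 2024-03-10, both dates inclusive
2. Filter for LOGOUT events whose date falls in this range
3. Count matching events: 11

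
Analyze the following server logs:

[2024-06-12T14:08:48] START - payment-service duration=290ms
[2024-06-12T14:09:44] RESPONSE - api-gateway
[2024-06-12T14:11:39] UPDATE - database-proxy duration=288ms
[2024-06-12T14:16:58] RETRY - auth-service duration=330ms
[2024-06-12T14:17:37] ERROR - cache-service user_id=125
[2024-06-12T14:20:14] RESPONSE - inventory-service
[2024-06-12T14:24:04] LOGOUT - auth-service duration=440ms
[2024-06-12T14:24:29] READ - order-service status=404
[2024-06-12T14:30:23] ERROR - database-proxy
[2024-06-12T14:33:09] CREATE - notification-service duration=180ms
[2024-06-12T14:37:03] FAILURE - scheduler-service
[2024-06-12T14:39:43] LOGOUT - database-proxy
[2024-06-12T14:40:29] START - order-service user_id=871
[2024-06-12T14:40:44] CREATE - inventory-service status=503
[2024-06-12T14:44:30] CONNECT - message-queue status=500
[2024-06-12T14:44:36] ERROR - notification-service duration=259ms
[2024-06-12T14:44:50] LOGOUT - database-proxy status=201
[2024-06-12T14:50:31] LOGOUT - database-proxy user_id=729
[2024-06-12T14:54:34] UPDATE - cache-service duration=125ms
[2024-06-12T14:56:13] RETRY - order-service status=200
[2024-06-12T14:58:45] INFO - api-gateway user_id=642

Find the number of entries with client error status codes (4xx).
1

To find matching entries:

1. Pattern to match: client error status codes (4xx)
2. Scan each log entry for the pattern
3. Count matches: 1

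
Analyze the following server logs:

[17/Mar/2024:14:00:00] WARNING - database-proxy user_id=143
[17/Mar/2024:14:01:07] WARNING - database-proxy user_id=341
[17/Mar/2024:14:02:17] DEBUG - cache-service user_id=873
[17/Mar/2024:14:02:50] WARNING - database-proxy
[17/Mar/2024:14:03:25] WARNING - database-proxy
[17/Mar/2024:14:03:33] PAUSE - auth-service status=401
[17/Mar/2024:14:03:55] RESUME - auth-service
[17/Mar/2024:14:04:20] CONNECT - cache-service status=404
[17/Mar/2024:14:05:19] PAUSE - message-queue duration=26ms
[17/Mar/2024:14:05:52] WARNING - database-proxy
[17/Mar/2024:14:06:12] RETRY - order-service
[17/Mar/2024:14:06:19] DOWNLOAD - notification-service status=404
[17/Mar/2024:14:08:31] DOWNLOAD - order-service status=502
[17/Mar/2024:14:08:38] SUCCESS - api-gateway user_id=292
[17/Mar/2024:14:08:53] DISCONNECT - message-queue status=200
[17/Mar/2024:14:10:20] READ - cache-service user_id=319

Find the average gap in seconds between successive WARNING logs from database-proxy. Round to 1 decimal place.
88.0

To calculate average interval:

1. Find all WARNING events for database-proxy in order
2. Calculate time gaps between consecutive events
3. Compute mean of gaps: 352 / 4 = 88.0 seconds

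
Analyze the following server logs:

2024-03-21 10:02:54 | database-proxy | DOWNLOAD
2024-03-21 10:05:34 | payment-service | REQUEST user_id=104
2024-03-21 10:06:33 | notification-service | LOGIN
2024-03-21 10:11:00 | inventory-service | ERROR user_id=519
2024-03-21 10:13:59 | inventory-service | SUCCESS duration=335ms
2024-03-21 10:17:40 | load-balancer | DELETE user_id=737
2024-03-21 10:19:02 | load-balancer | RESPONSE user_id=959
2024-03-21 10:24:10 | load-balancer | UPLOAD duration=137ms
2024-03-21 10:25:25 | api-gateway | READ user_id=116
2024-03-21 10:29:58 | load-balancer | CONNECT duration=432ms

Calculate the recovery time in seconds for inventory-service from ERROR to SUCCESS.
179

To calculate recovery time:

1. Find ERROR event for inventory-service: 2024-03-21 10:11:00
2. Find next SUCCESS event for inventory-service: 2024-03-21 10:13:59
3. Recovery time: 2024-03-21 10:13:59 - 2024-03-21 10:11:00 = 179 seconds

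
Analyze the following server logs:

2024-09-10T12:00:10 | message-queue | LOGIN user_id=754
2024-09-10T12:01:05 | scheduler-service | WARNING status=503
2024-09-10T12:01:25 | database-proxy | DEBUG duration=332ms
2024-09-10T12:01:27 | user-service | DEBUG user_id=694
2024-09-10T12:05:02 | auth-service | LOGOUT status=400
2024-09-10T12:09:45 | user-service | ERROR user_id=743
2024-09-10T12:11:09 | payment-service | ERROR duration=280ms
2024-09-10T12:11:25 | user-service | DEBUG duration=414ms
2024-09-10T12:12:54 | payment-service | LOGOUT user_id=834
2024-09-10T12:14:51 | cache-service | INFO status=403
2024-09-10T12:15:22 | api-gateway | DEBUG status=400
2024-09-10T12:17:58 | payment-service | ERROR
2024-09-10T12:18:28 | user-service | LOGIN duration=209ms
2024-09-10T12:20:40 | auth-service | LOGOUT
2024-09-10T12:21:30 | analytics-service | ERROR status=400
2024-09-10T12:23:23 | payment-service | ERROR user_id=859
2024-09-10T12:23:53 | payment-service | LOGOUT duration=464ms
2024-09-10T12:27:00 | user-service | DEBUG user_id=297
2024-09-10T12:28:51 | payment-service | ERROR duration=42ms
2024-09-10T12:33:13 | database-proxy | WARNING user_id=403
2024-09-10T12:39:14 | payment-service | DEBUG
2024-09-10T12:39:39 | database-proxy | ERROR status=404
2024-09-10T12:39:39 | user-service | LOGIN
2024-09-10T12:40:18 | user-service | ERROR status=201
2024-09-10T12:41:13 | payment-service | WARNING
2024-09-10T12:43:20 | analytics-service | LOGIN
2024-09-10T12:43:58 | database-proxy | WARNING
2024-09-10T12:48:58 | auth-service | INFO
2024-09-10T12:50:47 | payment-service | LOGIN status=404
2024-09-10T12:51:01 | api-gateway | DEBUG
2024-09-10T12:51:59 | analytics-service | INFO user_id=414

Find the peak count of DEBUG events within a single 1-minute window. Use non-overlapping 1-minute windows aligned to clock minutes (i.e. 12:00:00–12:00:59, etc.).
2

To find the burst window:

1. Divide the log period into non-overlapping 1-minute windows starting at 12:00
2. Count DEBUG events in each window
3. Find the window with maximum count
4. Maximum events in a window: 2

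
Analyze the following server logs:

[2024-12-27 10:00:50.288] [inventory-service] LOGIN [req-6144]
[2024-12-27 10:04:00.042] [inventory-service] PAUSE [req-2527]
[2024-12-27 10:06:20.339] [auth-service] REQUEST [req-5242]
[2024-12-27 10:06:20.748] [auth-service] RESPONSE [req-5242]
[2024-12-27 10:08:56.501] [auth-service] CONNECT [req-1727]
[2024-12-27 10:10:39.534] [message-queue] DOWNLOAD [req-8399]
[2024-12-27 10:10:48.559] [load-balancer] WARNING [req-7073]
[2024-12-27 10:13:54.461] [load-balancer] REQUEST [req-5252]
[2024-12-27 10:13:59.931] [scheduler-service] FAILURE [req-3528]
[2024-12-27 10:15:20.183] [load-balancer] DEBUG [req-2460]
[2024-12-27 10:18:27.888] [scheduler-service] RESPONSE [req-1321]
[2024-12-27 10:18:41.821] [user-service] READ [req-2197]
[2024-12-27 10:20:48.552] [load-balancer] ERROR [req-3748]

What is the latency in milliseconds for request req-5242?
409

To calculate latency:

1. Find REQUEST with id req-5242: 2024-12-27 10:06:20.339
2. Find RESPONSE with id req-5242: 2024-12-27 10:06:20.748
3. Latency: 2024-12-27 10:06:20.748 - 2024-12-27 10:06:20.339 = 409ms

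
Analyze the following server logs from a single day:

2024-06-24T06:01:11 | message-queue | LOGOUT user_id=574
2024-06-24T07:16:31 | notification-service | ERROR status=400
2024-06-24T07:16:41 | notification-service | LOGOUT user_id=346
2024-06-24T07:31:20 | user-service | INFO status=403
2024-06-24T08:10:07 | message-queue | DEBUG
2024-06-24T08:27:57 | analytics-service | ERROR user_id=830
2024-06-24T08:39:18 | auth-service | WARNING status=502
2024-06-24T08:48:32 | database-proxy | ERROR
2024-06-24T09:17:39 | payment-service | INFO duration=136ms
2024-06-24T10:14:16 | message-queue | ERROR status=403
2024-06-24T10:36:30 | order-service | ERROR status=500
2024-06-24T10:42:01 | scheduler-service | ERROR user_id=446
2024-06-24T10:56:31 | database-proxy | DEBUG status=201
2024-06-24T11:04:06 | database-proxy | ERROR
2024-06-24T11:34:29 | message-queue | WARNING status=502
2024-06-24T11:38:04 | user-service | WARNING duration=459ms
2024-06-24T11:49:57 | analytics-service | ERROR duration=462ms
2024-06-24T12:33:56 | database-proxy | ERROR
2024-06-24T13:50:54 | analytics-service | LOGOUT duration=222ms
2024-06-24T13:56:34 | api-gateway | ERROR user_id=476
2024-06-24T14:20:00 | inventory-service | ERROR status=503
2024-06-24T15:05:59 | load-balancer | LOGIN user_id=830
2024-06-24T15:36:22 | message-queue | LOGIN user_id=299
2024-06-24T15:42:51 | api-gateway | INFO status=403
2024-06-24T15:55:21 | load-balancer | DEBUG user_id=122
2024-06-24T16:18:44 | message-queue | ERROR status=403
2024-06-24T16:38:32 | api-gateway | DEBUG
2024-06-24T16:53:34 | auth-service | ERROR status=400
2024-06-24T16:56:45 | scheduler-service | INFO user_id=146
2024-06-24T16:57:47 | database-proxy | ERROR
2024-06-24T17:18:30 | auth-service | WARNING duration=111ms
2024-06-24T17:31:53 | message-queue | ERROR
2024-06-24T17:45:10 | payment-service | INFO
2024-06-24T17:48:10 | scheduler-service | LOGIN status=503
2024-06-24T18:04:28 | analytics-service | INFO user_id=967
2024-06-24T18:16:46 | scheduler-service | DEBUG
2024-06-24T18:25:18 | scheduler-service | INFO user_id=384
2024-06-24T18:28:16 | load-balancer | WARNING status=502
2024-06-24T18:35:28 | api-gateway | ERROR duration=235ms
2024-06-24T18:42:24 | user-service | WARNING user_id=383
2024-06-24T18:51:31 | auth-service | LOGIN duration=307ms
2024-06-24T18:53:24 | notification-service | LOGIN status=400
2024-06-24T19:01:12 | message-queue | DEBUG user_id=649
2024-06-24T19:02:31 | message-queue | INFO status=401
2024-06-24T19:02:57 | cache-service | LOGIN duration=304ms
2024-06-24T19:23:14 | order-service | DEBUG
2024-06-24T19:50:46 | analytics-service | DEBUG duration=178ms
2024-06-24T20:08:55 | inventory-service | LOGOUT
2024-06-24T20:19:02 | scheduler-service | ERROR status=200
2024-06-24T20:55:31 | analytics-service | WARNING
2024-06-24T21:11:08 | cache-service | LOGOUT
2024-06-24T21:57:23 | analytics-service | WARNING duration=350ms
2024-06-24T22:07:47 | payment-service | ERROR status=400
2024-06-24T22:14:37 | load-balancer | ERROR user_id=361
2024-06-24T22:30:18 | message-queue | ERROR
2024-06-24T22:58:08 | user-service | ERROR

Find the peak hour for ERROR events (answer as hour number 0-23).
22

To find the peak hour:

1. Group all ERROR events by hour
2. Count events in each hour
3. Find hour with maximum count
4. Peak hour: 22 (with 4 events)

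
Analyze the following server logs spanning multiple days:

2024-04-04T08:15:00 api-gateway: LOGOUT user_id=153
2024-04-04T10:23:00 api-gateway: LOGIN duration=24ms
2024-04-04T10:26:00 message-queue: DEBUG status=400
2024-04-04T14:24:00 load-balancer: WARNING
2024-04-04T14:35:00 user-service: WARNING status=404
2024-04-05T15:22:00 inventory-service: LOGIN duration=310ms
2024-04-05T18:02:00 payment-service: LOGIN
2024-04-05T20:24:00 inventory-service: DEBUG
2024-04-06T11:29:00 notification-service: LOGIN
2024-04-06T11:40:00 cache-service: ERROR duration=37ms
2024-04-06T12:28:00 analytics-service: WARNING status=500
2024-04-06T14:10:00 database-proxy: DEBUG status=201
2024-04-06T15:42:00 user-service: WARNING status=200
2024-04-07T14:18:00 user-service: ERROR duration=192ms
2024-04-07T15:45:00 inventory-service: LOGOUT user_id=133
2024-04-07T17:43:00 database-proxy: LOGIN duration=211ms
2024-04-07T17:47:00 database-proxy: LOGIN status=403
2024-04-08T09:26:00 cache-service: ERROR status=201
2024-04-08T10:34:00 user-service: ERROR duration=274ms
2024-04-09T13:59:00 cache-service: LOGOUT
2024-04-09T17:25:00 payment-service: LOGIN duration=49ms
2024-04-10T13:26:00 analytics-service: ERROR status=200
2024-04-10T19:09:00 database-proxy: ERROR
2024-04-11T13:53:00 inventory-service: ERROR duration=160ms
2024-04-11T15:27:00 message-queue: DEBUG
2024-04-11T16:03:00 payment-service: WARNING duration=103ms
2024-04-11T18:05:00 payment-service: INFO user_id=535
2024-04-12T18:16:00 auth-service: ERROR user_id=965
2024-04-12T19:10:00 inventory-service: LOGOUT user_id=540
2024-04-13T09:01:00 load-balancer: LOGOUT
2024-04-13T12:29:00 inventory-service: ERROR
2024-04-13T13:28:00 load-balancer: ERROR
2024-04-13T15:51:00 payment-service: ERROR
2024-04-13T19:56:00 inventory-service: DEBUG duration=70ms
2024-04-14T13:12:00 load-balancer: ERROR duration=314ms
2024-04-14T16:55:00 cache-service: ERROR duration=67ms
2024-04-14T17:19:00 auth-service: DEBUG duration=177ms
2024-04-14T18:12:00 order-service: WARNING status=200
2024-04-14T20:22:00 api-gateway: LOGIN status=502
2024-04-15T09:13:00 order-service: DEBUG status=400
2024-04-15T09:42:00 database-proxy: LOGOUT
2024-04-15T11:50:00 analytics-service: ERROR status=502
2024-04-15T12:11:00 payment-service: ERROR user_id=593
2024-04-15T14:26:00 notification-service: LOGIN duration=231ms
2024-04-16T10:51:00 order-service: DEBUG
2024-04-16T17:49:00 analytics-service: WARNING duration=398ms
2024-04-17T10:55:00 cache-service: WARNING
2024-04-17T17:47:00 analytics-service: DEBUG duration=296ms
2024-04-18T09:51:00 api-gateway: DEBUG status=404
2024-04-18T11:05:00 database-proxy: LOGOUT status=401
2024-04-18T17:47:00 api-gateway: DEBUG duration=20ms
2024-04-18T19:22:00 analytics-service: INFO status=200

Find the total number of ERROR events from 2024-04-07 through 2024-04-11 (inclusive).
6

To filter by date range:

1. Date range: 2024-04-07 through 2024-04-11, both dates inclusive
2. Filter for ERROR events whose date falls in this range
3. Count matching events: 6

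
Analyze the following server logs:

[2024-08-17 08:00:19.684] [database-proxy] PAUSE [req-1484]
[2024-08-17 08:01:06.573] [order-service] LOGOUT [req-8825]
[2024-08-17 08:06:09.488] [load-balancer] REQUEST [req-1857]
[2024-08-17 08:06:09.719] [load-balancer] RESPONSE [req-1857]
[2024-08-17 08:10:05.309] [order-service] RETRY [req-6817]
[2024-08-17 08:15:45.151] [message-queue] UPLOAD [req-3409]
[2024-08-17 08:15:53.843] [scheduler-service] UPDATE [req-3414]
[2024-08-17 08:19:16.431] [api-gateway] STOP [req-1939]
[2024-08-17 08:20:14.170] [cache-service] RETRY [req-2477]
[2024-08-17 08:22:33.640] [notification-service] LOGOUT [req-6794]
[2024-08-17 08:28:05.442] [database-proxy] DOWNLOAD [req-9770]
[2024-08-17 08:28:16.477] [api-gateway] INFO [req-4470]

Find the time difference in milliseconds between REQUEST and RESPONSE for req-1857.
231

To calculate latency:

1. Find REQUEST with id req-1857: 2024-08-17 08:06:09.488
2. Find RESPONSE with id req-1857: 2024-08-17 08:06:09.719
3. Latency: 2024-08-17 08:06:09.719 - 2024-08-17 08:06:09.488 = 231ms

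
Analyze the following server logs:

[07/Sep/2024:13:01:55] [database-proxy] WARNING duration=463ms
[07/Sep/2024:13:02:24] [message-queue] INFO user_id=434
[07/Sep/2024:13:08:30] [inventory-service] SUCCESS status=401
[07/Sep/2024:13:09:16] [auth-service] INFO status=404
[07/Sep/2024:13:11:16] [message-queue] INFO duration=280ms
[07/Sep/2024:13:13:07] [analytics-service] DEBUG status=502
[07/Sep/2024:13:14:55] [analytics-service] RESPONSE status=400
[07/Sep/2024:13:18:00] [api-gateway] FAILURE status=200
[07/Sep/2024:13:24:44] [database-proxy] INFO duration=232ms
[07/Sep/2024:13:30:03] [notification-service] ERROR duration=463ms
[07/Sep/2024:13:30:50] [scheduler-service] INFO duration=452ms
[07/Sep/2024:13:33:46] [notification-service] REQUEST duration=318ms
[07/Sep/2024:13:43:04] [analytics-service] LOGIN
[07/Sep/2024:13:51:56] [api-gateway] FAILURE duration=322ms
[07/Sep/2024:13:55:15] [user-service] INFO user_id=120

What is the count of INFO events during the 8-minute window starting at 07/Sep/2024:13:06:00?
2

To count events in the time window:

1. Window boundaries: 07/Sep/2024:13:06:00 to 07/Sep/2024:13:14:00
2. Filter for INFO events within this window
3. Count matching events: 2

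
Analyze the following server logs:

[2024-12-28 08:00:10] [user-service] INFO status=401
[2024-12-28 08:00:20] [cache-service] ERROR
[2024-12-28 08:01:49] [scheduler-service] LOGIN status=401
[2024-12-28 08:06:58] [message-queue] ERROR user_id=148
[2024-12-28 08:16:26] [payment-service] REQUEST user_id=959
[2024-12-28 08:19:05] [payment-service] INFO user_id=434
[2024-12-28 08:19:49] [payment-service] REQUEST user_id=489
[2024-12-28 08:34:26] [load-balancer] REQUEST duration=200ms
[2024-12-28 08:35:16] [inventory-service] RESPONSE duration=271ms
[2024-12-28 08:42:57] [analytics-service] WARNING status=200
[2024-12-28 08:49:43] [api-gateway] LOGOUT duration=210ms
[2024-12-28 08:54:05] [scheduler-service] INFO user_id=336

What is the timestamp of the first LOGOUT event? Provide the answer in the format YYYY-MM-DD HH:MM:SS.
2024-12-28 08:49:43

To find the first event:

1. Filter for all LOGOUT events
2. Sort by timestamp
3. Select the first one
4. Timestamp: 2024-12-28 08:49:43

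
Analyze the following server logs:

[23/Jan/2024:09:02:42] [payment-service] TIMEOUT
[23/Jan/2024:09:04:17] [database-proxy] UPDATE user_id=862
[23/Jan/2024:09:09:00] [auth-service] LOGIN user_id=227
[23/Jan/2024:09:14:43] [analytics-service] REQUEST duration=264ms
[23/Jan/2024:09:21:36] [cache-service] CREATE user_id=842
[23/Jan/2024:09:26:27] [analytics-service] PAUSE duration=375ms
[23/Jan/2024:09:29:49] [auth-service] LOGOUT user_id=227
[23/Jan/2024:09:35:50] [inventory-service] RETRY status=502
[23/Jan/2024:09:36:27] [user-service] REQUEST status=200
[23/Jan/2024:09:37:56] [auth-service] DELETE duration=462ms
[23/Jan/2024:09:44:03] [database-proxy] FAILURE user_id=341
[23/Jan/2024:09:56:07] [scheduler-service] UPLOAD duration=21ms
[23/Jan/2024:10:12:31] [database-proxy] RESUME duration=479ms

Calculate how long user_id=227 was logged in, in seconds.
1249

To calculate session duration:

1. Find LOGIN event for user_id=227: 23/Jan/2024:09:09:00
2. Find LOGOUT event for user_id=227: 23/Jan/2024:09:29:49
3. Session duration: 23/Jan/2024:09:29:49 - 23/Jan/2024:09:09:00 = 1249 seconds (20 minutes)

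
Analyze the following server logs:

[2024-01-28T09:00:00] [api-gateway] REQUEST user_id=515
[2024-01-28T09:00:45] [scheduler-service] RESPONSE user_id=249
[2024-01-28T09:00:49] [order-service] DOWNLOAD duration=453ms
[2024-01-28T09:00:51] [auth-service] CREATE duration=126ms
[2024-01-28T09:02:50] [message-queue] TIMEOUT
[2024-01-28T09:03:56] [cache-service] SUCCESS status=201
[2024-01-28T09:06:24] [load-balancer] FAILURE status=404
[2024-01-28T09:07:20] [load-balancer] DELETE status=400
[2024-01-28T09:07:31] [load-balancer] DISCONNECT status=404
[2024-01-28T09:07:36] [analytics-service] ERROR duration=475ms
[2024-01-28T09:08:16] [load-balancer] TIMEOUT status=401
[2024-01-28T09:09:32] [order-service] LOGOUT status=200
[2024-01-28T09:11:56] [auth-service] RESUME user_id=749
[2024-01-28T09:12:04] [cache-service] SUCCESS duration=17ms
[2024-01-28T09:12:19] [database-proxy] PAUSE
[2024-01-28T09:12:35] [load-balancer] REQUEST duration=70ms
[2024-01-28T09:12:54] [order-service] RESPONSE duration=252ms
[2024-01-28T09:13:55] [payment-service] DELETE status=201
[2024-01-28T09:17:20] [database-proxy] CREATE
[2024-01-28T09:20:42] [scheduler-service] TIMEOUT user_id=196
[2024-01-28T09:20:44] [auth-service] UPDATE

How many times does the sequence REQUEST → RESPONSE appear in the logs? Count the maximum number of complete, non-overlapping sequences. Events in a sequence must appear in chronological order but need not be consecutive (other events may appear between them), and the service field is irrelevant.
2

To count sequences:

1. Look for pattern: REQUEST → RESPONSE
2. Greedily scan the log in chronological order, matching each sequence element in turn (ignoring service)
3. Each time the full pattern completes, increment the count and restart matching from the next event
4. Complete non-overlapping sequences found: 2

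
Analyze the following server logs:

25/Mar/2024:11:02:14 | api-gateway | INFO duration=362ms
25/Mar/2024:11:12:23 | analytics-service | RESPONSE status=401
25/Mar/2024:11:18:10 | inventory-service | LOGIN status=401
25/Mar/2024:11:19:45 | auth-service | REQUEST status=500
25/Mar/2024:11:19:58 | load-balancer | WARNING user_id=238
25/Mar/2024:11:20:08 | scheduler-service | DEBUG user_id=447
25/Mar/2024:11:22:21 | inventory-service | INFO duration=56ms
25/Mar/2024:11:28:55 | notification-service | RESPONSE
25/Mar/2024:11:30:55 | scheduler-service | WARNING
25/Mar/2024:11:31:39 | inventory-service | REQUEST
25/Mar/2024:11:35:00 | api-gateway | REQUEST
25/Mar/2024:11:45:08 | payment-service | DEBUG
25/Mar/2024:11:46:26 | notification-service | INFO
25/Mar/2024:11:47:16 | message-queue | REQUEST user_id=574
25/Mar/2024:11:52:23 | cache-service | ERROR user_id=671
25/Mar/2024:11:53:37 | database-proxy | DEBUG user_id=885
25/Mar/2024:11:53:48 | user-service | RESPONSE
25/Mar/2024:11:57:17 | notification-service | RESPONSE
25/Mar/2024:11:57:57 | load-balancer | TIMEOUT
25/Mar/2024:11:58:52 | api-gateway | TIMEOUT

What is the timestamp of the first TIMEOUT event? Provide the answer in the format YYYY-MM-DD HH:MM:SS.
2024-03-25 11:57:57

To find the first event:

1. Filter for all TIMEOUT events
2. Sort by timestamp
3. Select the first one
4. Timestamp: 2024-03-25 11:57:57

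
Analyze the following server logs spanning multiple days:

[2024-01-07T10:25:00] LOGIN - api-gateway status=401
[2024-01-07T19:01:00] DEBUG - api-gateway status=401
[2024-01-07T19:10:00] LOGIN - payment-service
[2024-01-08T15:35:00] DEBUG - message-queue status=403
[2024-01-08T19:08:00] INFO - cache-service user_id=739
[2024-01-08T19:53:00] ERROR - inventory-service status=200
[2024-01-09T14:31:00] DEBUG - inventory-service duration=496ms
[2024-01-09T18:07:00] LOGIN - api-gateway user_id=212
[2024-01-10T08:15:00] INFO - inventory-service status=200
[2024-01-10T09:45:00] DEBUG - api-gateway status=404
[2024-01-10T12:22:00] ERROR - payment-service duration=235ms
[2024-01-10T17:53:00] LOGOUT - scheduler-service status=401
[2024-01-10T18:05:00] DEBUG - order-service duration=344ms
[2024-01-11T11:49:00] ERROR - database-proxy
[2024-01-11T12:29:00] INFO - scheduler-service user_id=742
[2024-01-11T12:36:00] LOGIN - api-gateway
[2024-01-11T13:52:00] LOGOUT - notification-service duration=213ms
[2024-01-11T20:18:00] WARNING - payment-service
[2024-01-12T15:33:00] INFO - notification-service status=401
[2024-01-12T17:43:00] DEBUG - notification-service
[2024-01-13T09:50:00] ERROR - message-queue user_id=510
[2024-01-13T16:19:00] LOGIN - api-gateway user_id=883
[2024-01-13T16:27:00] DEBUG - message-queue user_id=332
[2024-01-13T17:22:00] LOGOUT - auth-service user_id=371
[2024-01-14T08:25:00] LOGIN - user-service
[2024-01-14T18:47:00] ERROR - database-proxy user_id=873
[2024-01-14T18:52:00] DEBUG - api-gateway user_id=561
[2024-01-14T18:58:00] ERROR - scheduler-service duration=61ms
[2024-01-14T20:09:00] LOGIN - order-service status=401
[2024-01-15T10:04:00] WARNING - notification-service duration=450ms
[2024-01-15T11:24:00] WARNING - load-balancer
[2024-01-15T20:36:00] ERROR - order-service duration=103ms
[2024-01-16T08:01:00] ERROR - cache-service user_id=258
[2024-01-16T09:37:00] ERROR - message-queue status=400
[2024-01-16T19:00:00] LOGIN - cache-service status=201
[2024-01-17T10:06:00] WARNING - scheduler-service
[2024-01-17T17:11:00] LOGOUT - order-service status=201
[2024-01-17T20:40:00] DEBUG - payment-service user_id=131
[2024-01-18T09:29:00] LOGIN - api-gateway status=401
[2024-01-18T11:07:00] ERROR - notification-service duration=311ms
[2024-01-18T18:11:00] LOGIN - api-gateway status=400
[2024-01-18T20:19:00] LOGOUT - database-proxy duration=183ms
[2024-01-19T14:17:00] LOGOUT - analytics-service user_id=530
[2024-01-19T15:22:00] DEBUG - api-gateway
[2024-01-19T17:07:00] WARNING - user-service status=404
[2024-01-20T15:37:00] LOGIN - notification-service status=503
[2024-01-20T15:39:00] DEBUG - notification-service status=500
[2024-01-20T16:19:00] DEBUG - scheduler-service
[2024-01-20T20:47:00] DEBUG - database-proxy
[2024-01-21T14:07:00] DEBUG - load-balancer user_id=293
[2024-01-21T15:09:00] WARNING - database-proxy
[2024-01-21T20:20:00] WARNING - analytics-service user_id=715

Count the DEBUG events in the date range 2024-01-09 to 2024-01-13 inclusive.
5

To filter by date range:

1. Date range: 2024-01-09 through 2024-01-13, both dates inclusive
2. Filter for DEBUG events whose date falls in this range
3. Count matching events: 5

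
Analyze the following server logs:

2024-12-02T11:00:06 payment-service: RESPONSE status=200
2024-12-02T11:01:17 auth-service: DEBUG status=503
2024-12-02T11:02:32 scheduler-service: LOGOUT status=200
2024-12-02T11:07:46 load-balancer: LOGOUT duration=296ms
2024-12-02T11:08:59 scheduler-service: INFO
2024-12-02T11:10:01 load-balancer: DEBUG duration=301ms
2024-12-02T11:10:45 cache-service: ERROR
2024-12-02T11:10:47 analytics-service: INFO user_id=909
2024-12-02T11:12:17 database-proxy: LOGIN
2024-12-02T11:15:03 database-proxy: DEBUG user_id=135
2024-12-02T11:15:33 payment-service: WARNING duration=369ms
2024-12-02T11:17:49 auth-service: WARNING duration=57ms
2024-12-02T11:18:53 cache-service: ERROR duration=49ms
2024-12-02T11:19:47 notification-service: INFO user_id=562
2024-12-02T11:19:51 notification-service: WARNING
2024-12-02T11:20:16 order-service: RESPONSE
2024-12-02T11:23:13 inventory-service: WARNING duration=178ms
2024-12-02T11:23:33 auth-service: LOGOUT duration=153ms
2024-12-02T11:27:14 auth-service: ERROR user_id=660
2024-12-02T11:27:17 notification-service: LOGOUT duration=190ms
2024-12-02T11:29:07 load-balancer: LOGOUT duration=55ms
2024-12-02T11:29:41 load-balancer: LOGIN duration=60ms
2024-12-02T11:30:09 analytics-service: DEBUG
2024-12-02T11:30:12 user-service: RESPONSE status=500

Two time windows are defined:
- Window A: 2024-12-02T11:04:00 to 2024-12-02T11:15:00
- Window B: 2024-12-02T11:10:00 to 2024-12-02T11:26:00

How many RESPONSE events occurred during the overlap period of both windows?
0

To find overlap events:

1. Window A: 2024-12-02T11:04:00 to 2024-12-02T11:15:00
2. Window B: 2024-12-02T11:10:00 to 2024-12-02T11:26:00
3. Overlap period: 2024-12-02T11:10:00 to 2024-12-02T11:15:00
4. Count RESPONSE events in overlap: 0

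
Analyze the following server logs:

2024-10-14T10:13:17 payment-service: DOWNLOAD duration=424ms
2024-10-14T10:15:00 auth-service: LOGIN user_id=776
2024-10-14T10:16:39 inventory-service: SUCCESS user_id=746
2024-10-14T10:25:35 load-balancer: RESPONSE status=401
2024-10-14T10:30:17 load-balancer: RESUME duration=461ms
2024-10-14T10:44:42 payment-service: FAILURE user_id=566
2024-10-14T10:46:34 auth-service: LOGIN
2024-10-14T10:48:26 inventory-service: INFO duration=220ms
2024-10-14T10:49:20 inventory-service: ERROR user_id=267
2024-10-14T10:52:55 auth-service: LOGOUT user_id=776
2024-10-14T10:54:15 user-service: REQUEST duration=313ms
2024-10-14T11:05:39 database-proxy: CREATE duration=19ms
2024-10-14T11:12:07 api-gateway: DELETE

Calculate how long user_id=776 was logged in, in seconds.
2275

To calculate session duration:

1. Find LOGIN event for user_id=776: 2024-10-14T10:15:00
2. Find LOGOUT event for user_id=776: 2024-10-14T10:52:55
3. Session duration: 2024-10-14T10:52:55 - 2024-10-14T10:15:00 = 2275 seconds (37 minutes)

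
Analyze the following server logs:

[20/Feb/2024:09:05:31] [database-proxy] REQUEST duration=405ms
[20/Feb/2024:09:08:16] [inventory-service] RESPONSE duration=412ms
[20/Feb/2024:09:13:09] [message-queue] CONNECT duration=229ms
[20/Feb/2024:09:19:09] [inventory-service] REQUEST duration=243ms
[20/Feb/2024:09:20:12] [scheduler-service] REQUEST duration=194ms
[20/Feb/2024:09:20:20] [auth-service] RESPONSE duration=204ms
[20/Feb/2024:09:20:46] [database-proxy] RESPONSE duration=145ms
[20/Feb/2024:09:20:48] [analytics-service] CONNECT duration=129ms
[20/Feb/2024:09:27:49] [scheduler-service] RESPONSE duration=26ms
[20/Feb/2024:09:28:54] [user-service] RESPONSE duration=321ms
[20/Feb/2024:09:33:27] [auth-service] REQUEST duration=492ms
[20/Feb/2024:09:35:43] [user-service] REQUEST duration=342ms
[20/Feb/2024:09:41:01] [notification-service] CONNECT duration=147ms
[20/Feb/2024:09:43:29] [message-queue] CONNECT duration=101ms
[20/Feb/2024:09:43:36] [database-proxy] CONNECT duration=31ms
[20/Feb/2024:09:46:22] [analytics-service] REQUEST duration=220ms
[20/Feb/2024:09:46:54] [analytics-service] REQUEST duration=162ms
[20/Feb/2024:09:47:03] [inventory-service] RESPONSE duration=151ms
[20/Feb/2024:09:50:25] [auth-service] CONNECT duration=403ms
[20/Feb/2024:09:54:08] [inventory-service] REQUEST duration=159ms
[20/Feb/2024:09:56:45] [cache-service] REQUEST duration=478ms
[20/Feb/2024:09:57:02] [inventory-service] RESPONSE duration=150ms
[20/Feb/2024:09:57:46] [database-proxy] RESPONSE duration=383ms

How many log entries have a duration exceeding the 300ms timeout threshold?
8

To count timeouts:

1. Threshold: 300ms
2. Extract duration from each log entry
3. Count entries where duration > 300
4. Timeout count: 8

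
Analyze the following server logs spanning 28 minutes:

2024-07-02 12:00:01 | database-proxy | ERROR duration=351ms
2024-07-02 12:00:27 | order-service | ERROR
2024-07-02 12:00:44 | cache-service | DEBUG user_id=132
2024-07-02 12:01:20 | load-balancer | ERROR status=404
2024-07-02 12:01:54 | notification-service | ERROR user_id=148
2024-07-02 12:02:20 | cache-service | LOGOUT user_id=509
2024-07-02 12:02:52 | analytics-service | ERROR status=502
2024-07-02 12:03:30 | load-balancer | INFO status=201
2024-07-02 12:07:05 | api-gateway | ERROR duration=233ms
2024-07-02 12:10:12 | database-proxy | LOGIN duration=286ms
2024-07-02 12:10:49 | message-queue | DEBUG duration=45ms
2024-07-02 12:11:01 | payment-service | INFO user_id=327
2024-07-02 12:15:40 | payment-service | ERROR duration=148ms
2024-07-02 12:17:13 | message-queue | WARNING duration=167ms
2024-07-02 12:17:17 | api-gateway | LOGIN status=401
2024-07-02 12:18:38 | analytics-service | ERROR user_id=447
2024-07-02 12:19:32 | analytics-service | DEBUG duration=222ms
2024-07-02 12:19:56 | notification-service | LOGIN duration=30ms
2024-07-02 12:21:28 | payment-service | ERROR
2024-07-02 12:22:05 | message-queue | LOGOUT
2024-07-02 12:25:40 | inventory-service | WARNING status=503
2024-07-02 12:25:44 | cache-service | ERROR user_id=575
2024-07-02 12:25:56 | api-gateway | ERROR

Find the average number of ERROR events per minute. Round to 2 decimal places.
0.39

To calculate the rate:

1. Count total ERROR events: 11
2. Total time period: 28 minutes
3. Rate = 11 / 28 = 0.39 events per minute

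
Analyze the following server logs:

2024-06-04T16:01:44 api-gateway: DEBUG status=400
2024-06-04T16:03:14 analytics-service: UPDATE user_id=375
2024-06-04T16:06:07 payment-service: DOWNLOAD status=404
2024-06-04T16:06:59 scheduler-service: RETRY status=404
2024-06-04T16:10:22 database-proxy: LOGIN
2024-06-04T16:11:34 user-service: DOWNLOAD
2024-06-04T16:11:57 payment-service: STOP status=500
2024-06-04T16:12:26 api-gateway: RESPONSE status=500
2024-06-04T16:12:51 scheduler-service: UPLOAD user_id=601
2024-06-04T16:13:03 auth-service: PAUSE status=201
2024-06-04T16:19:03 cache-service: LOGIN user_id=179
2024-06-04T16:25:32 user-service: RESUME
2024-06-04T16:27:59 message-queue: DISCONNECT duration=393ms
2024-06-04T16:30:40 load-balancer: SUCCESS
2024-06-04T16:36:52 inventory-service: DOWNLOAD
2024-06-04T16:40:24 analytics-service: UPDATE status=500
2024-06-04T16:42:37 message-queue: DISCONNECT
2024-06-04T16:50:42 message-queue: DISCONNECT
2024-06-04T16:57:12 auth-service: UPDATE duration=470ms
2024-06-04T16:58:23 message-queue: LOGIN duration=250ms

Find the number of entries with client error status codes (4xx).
3

To find matching entries:

1. Pattern to match: client error status codes (4xx)
2. Scan each log entry for the pattern
3. Count matches: 3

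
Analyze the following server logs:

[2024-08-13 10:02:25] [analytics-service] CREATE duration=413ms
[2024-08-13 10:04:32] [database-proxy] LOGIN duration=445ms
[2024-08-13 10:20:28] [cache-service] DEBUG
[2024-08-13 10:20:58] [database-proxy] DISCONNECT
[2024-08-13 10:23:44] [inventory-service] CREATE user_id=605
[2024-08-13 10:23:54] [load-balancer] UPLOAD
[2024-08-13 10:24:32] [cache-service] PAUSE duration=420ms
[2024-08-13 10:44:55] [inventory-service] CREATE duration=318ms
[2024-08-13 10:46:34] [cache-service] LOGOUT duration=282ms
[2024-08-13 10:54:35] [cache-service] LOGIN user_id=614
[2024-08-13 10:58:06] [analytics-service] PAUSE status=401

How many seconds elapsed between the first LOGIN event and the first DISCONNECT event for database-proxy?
986

To find the time between events:

1. Locate the first LOGIN event for database-proxy: 2024-08-13 10:04:32
2. Locate the first DISCONNECT event for database-proxy: 2024-08-13 10:20:58
3. Calculate the difference: 2024-08-13 10:20:58 - 2024-08-13 10:04:32 = 986 seconds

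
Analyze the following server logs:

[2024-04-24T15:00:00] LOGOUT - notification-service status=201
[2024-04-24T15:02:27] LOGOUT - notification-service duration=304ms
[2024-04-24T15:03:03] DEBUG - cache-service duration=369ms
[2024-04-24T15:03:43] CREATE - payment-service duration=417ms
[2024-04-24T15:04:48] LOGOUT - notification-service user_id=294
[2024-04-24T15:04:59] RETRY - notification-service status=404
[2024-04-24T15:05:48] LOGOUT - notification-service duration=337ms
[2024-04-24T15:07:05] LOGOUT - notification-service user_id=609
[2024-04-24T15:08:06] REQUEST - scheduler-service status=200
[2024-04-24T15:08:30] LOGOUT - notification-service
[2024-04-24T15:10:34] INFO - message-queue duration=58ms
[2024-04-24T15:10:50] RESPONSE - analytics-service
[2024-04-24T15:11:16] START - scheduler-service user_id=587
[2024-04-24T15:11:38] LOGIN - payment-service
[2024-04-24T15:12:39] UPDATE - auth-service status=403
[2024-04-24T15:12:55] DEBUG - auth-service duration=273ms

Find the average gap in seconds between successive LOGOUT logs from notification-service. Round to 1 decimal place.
102.0

To calculate average interval:

1. Find all LOGOUT events for notification-service in order
2. Calculate time gaps between consecutive events
3. Compute mean of gaps: 510 / 5 = 102.0 seconds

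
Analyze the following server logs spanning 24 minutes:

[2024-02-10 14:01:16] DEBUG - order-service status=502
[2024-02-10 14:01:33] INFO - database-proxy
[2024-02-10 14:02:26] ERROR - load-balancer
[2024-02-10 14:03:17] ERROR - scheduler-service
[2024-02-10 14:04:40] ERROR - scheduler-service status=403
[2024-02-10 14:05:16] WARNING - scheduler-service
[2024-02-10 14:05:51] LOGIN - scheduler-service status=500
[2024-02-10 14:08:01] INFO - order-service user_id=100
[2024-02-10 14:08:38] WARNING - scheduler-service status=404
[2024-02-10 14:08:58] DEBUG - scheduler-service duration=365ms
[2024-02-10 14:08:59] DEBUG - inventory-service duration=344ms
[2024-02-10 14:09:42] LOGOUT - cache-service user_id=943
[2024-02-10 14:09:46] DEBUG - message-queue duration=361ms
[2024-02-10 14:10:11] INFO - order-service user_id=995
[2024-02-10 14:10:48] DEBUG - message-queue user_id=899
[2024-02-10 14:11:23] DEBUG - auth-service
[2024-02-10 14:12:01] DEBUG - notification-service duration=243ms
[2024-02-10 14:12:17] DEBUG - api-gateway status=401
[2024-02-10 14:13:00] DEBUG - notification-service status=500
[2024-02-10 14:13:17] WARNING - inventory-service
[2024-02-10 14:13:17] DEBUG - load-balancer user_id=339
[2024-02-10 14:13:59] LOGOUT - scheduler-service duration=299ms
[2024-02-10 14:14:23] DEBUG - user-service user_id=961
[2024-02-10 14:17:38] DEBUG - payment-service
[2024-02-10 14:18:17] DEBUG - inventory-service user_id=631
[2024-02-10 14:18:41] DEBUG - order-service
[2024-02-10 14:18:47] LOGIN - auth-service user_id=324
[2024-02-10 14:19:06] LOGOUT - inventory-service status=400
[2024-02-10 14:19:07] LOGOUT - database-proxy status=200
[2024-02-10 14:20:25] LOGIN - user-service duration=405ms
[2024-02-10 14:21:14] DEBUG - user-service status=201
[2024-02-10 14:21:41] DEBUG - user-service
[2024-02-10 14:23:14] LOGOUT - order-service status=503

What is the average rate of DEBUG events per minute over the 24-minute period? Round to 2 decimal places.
0.67

To calculate the rate:

1. Count total DEBUG events: 16
2. Total time period: 24 minutes
3. Rate = 16 / 24 = 0.67 events per minute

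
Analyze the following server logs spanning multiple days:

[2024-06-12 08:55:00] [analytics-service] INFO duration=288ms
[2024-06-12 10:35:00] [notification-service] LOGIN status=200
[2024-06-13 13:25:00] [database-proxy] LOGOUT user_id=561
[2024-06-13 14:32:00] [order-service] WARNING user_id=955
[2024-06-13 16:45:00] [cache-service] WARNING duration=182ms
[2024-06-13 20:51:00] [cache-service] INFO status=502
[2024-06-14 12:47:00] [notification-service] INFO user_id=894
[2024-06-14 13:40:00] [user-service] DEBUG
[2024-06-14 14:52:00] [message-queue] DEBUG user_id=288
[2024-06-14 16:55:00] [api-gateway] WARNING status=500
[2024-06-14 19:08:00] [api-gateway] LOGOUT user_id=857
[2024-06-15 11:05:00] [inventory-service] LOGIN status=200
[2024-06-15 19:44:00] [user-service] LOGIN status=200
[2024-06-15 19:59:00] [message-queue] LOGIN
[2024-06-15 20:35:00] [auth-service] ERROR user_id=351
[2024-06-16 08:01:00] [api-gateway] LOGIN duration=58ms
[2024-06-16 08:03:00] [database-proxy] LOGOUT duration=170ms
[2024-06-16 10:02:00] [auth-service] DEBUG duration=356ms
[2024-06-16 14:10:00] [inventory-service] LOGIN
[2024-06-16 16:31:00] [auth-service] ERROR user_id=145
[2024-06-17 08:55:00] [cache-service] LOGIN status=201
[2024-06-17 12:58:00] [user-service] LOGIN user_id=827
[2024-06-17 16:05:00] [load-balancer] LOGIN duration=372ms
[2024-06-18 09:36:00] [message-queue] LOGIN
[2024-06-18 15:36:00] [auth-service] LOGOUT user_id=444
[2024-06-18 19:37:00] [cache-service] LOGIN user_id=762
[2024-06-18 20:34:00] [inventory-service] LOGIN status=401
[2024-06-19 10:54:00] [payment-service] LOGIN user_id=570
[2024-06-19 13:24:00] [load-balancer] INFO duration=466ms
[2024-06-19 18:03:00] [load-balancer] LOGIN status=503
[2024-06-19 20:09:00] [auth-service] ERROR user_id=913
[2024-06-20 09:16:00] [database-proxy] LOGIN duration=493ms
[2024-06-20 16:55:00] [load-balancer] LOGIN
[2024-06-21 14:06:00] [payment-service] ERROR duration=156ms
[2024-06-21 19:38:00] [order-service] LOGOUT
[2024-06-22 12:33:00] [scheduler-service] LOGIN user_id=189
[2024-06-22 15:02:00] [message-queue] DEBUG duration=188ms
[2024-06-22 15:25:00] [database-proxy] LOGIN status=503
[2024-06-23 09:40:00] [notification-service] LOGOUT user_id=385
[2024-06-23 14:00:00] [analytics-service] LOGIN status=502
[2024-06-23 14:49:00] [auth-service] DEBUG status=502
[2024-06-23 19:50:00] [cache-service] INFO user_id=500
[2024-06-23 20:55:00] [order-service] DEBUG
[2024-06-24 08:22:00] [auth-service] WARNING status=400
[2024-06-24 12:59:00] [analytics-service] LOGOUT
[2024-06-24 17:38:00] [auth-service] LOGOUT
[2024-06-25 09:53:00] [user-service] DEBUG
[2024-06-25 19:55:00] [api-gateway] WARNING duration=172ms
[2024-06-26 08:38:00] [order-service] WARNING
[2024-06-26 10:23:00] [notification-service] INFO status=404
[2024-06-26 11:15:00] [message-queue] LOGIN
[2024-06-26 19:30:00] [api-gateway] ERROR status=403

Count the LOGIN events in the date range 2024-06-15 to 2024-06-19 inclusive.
13

To filter by date range:

1. Date range: 2024-06-15 through 2024-06-19, both dates inclusive
2. Filter for LOGIN events whose date falls in this range
3. Count matching events: 13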